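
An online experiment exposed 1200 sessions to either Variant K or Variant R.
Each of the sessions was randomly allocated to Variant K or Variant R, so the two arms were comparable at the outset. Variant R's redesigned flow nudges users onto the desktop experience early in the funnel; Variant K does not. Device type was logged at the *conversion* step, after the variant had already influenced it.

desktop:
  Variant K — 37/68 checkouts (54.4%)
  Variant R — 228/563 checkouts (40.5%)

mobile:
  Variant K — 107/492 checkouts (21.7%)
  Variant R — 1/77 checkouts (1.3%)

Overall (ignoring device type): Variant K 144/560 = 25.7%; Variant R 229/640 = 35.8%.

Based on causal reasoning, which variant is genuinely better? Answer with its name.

Stratifying would compare variants among sessions the variants themselves sorted into device type groups — a form of selection on an intermediate. The unconditioned pooled rates give the total causal effect.
Pooled: Variant K 25.7% vs Variant R 35.8%; Variant R is higher overall.

Variant R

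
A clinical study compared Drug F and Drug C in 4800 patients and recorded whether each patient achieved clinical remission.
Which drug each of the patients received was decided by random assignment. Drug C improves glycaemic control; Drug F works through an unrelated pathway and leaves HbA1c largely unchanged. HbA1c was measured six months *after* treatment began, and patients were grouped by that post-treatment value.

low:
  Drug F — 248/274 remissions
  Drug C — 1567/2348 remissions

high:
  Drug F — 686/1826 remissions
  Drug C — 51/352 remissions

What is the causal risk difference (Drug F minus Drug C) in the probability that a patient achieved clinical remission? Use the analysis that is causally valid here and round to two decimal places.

The stratified and pooled comparisons disagree (Drug F wins within each HbA1c; Drug C wins overall), so the answer turns on the causal role of HbA1c.
Stratifying would compare drugs among patients the drugs themselves sorted into HbA1c groups — a form of selection on an intermediate. The unconditioned pooled rates give the total causal effect.
The causal difference is the pooled difference: 0.445 − 0.599 = -0.154.

-0.15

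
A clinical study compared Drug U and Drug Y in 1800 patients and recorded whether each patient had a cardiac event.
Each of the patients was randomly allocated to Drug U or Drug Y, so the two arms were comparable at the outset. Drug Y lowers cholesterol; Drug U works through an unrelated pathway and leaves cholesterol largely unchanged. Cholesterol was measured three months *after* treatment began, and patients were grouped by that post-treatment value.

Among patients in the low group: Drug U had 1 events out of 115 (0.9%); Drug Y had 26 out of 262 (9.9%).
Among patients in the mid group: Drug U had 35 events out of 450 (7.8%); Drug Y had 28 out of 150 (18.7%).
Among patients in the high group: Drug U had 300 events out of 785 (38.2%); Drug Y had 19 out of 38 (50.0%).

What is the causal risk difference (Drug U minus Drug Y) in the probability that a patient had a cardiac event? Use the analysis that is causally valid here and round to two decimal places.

+0.09

The cholesterol-specific comparison favours Drug U throughout, but the pooled figures favour Drug Y. The question is whether to condition on cholesterol.
Cholesterol lies on the pathway drug → cholesterol → outcome, so adjusting for it blocks the indirect effect. For the total causal effect of drug, use the unadjusted pooled rates.
The causal difference is the pooled difference: 0.249 − 0.162 = +0.087.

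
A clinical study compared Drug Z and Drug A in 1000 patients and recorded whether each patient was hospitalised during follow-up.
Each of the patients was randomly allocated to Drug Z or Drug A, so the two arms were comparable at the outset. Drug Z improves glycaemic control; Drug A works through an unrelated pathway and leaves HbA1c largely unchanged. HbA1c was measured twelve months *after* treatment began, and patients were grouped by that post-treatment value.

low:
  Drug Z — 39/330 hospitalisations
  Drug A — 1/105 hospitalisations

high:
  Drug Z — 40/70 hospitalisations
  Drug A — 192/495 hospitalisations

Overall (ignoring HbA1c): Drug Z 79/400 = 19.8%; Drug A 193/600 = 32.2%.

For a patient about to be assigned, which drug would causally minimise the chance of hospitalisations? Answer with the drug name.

Drug Z

Drug A is lower inside every HbA1c stratum but Drug Z is lower in aggregate. Whether to stratify depends on how HbA1c relates to the drug.
The distribution of HbA1c is itself part of what the drug does — it is an intermediate outcome. Holding it fixed would remove that part of the effect; the total effect is the pooled difference.
Pooled: Drug Z 19.8% vs Drug A 32.2%; Drug Z is lower overall.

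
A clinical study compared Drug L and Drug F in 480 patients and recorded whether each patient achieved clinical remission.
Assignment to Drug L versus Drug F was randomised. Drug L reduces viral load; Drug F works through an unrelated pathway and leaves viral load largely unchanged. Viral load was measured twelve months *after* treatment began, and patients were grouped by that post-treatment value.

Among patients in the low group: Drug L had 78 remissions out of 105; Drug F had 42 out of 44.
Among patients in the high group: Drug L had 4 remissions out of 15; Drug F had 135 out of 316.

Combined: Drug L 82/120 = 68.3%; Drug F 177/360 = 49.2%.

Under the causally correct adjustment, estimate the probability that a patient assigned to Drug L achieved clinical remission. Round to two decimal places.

0.68

Viral load is downstream of the drug. One should not condition on a consequence of treatment, so the overall rates are the right comparison.
So P(outcome | do(Drug L)) is just the pooled rate for Drug L: 82/120 = 0.683.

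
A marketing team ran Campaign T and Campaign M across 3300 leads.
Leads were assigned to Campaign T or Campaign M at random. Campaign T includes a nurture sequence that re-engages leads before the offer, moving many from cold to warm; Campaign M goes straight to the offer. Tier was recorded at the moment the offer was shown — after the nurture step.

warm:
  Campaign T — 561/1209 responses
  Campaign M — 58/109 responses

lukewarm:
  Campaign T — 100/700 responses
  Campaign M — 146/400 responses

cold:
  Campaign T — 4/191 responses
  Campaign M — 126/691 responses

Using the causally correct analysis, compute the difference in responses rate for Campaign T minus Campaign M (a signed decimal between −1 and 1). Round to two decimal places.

Stratifying would compare campaigns among leads the campaigns themselves sorted into engagement tier groups — a form of selection on an intermediate. The unconditioned pooled rates give the total causal effect.
The causal difference is the pooled difference: 0.317 − 0.275 = +0.042.

+0.04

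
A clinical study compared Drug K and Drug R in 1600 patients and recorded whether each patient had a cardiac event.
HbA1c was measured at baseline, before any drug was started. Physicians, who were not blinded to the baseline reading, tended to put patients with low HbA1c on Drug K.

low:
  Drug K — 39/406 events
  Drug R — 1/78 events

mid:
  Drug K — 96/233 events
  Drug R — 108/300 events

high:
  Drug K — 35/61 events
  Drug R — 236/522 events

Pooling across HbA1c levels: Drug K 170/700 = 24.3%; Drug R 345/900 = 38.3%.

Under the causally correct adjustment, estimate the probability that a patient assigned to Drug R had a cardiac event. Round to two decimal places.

Drug R is lower inside every HbA1c stratum but Drug K is lower in aggregate. Whether to stratify depends on how HbA1c relates to the drug.
HbA1c differs across drugs for reasons unrelated to any effect of the drug itself, and it separately predicts the outcome — a classic confounder. We must compare within HbA1c levels.
Standardising Drug R to the population HbA1c mix: 0.302·1/78 + 0.333·108/300 + 0.364·236/522 = 0.289.

0.29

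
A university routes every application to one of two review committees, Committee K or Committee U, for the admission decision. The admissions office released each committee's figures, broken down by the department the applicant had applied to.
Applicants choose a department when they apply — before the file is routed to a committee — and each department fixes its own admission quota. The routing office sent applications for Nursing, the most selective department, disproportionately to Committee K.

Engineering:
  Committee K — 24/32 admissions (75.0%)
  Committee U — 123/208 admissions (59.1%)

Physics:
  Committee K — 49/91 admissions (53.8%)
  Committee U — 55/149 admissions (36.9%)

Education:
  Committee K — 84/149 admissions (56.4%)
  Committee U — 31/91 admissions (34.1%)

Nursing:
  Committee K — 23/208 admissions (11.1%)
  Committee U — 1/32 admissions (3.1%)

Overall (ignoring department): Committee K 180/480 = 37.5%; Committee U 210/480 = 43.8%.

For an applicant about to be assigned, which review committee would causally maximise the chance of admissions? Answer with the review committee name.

Committee K

The imbalance in department arose from how applicants were allocated, not from anything the review committee did; and department independently affects the outcome. The pooled gap is confounded — condition on department.
Within each level — Engineering: 75.0% vs 59.1%; Physics: 53.8% vs 36.9%; Education: 56.4% vs 34.1%; Nursing: 11.1% vs 3.1% — Committee K is higher every time.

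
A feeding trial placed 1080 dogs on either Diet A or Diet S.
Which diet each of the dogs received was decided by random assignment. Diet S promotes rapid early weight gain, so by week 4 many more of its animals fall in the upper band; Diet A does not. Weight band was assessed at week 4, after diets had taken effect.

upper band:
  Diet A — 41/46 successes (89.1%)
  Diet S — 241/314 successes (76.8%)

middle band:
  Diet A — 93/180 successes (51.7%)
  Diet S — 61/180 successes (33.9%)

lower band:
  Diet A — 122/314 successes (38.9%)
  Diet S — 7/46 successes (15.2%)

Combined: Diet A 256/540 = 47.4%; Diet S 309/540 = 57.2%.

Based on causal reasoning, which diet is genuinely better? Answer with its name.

Stratifying would compare diets among dogs the diets themselves sorted into week-4 weight band groups — a form of selection on an intermediate. The unconditioned pooled rates give the total causal effect.
Pooled: Diet A 47.4% vs Diet S 57.2%; Diet S is higher overall.

Diet S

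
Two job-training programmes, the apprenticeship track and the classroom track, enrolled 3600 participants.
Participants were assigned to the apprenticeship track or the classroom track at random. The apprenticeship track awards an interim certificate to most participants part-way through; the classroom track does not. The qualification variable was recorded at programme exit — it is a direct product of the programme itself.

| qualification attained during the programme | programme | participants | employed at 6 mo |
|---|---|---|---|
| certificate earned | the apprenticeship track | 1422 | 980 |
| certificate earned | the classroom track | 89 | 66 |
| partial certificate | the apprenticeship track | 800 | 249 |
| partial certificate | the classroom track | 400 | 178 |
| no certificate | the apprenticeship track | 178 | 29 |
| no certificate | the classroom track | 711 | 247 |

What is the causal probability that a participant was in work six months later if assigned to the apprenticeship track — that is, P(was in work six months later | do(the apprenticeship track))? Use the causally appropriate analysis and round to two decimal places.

0.52

The stratified and pooled comparisons disagree (the classroom track wins within each qualification attained during the programme; the apprenticeship track wins overall), so the answer turns on the causal role of qualification attained during the programme.
Stratifying would compare programmes among participants the programmes themselves sorted into qualification attained during the programme groups — a form of selection on an intermediate. The unconditioned pooled rates give the total causal effect.
So P(outcome | do(the apprenticeship track)) is just the pooled rate for the apprenticeship track: 1258/2400 = 0.524.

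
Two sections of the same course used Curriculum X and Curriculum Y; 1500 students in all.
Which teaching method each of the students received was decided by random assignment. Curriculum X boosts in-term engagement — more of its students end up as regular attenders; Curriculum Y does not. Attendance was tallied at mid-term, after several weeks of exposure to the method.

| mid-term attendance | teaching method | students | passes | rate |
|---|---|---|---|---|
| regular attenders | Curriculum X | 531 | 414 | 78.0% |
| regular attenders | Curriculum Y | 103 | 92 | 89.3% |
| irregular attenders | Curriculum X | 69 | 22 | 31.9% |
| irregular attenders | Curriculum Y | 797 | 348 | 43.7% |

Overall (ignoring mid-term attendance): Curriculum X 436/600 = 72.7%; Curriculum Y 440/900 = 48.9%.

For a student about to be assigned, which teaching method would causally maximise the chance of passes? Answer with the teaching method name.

Curriculum X

Stratifying would compare teaching methods among students the teaching methods themselves sorted into mid-term attendance groups — a form of selection on an intermediate. The unconditioned pooled rates give the total causal effect.
Pooled: Curriculum X 72.7% vs Curriculum Y 48.9%; Curriculum X is higher overall.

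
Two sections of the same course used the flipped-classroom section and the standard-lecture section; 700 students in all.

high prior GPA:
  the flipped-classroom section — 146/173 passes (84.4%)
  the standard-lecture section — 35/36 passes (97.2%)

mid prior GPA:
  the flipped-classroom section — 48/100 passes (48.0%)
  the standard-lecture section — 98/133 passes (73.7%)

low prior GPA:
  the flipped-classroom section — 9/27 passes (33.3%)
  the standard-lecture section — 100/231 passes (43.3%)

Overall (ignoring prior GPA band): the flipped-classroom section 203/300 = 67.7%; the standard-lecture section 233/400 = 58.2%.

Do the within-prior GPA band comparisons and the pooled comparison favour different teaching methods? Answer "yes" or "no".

yes

Within each prior GPA band level (high prior GPA 84.4% vs 97.2%; mid prior GPA 48.0% vs 73.7%; low prior GPA 33.3% vs 43.3%), the standard-lecture section has the higher rate every time. Pooled: 67.7% vs 58.2% — the flipped-classroom section has the higher rate overall. The two comparisons disagree.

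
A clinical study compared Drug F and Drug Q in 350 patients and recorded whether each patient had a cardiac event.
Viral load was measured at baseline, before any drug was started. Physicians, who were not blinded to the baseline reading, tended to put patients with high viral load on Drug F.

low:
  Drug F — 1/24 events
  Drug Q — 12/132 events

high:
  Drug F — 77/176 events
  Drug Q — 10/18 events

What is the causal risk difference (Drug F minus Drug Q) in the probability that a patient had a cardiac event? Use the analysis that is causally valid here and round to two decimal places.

Drug F is lower inside every viral load stratum but Drug Q is lower in aggregate. Whether to stratify depends on how viral load relates to the drug.
Viral load satisfies the back-door criterion: it is not a descendant of the drug, and it blocks the spurious path from drug to outcome. Adjusting for it (i.e., using the within-viral load rates) gives the causal effect.
Adjusting over the population distribution of viral load: 0.446·(0.042−0.091) + 0.554·(0.438−0.556) = -0.087.

-0.09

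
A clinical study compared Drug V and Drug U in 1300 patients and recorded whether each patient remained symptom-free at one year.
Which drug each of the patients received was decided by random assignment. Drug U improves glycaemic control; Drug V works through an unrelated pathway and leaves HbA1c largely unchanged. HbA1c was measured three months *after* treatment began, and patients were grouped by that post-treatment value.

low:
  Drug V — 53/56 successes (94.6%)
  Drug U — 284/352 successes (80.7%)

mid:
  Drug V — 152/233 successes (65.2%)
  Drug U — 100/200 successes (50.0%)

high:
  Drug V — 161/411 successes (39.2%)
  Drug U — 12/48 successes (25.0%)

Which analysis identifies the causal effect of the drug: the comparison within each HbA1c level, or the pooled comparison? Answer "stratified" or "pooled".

pooled

The stratified and pooled comparisons disagree (Drug V wins within each HbA1c; Drug U wins overall), so the answer turns on the causal role of HbA1c.
HbA1c lies on the pathway drug → HbA1c → outcome, so adjusting for it blocks the indirect effect. For the total causal effect of drug, use the unadjusted pooled rates.
Pooled: Drug V 52.3% vs Drug U 66.0%; Drug U is higher overall.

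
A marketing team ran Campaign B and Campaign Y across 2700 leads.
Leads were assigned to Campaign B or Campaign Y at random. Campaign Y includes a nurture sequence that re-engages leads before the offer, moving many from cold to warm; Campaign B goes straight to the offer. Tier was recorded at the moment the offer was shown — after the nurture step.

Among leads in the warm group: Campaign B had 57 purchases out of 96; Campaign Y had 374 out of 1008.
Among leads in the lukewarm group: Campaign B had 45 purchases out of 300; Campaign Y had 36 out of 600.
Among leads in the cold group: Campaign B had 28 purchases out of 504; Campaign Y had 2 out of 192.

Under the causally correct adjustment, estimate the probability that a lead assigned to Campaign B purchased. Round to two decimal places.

0.14

Stratifying would compare campaigns among leads the campaigns themselves sorted into engagement tier groups — a form of selection on an intermediate. The unconditioned pooled rates give the total causal effect.
So P(outcome | do(Campaign B)) is just the pooled rate for Campaign B: 130/900 = 0.144.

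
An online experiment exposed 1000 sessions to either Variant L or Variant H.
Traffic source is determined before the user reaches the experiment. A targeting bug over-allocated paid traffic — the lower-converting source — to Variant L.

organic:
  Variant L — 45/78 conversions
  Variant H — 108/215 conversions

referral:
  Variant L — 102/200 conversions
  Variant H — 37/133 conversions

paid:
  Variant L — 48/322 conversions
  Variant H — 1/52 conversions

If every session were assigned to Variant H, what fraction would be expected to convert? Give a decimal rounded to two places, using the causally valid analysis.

Here traffic source is a common cause — it drives both which variant a case falls under and the outcome. The crude comparison mixes populations; the stratum-specific rates are the causally relevant ones.
Standardising Variant H to the population traffic source mix: 0.293·108/215 + 0.333·37/133 + 0.374·1/52 = 0.247.

0.25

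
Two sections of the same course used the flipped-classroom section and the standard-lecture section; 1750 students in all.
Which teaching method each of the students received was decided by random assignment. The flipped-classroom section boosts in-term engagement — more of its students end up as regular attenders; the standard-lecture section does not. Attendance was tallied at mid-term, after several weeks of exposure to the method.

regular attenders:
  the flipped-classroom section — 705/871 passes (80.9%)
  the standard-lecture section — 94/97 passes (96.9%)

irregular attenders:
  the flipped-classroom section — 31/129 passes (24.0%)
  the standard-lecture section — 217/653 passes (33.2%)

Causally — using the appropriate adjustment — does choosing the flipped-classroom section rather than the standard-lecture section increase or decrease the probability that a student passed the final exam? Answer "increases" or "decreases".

Mid-term attendance lies on the pathway teaching method → mid-term attendance → outcome, so adjusting for it blocks the indirect effect. For the total causal effect of teaching method, use the unadjusted pooled rates.
Pooled: the flipped-classroom section 73.6% vs the standard-lecture section 41.5%; the flipped-classroom section is higher overall.

increases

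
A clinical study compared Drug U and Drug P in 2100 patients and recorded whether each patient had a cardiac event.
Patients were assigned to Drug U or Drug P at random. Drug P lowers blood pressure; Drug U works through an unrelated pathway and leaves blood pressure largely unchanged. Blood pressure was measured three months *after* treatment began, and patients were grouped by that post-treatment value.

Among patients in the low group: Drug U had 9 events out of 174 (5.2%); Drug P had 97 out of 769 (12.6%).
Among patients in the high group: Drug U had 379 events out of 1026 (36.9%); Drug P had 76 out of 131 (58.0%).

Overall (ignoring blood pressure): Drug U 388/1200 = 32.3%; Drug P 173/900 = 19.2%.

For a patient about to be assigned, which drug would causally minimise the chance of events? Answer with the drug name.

Drug P

Drug U is lower inside every blood pressure stratum but Drug P is lower in aggregate. Whether to stratify depends on how blood pressure relates to the drug.
Blood pressure is recorded after the drug and is itself shifted by it — it sits on the causal path from drug to outcome. Conditioning on a mediator would strip out part of the effect we want; the pooled comparison gives the total causal effect.
Pooled: Drug U 32.3% vs Drug P 19.2%; Drug P is lower overall.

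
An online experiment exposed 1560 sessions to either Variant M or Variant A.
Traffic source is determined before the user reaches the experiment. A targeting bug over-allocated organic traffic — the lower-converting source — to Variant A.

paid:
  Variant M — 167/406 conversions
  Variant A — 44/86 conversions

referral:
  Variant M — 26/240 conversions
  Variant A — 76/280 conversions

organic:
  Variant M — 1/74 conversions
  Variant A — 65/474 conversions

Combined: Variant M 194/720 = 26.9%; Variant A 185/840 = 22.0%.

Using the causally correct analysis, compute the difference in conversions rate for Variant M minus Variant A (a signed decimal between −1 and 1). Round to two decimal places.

Here traffic source is a common cause — it drives both which variant a case falls under and the outcome. The crude comparison mixes populations; the stratum-specific rates are the causally relevant ones.
Adjusting over the population distribution of traffic source: 0.315·(0.411−0.512) + 0.333·(0.108−0.271) + 0.351·(0.014−0.137) = -0.129.

-0.13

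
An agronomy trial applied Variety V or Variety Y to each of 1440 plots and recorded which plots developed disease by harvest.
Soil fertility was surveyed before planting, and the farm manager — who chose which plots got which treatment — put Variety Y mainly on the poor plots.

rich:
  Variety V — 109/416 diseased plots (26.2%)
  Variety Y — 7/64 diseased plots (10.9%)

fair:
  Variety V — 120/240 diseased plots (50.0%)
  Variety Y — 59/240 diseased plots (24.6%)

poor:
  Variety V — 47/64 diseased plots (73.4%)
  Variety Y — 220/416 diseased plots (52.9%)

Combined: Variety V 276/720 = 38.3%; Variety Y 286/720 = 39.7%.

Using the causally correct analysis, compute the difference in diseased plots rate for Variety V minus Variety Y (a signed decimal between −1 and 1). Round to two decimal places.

+0.20

Variety Y is lower inside every soil fertility stratum but Variety V is lower in aggregate. Whether to stratify depends on how soil fertility relates to the variety.
Soil fertility differs across varietys for reasons unrelated to any effect of the variety itself, and it separately predicts the outcome — a classic confounder. We must compare within soil fertility levels.
Adjusting over the population distribution of soil fertility: 0.333·(0.262−0.109) + 0.333·(0.500−0.246) + 0.333·(0.734−0.529) = +0.204.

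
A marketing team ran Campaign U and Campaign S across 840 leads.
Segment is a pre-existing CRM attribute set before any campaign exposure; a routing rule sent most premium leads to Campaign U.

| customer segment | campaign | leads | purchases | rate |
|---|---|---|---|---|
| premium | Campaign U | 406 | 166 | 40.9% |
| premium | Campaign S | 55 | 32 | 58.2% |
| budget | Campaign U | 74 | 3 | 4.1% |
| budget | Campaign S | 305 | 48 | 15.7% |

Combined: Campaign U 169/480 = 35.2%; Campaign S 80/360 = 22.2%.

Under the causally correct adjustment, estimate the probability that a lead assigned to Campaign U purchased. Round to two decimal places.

0.24

The stratified and pooled comparisons disagree (Campaign S wins within each customer segment; Campaign U wins overall), so the answer turns on the causal role of customer segment.
Customer segment differs across campaigns for reasons unrelated to any effect of the campaign itself, and it separately predicts the outcome — a classic confounder. We must compare within customer segment levels.
Standardising Campaign U to the population customer segment mix: 0.549·166/406 + 0.451·3/74 = 0.243.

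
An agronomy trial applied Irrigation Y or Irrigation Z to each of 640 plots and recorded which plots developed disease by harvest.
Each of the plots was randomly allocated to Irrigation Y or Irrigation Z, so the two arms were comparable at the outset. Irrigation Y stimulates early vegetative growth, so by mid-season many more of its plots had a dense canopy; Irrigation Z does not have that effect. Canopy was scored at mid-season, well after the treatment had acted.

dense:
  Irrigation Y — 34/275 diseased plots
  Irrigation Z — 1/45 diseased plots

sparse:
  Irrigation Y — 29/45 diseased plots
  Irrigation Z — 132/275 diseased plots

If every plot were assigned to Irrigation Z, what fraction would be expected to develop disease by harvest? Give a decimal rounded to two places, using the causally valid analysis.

0.42

Mid-season canopy lies on the pathway irrigation → mid-season canopy → outcome, so adjusting for it blocks the indirect effect. For the total causal effect of irrigation, use the unadjusted pooled rates.
So P(outcome | do(Irrigation Z)) is just the pooled rate for Irrigation Z: 133/320 = 0.416.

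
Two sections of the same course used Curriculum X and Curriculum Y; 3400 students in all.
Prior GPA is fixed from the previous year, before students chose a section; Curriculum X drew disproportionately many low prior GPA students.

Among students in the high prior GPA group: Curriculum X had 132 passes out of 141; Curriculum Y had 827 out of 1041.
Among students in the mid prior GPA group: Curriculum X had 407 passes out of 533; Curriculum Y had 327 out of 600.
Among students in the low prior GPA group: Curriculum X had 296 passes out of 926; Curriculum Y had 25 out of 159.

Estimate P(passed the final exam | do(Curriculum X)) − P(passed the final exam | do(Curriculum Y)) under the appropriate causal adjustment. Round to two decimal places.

Nothing the teaching method does changes prior GPA band; the imbalance is an allocation artefact. With prior GPA band also predicting the outcome, the pooled figure is confounded, and the within-stratum comparison is the causal one.
Adjusting over the population distribution of prior GPA band: 0.348·(0.936−0.794) + 0.333·(0.764−0.545) + 0.319·(0.320−0.157) = +0.174.

+0.17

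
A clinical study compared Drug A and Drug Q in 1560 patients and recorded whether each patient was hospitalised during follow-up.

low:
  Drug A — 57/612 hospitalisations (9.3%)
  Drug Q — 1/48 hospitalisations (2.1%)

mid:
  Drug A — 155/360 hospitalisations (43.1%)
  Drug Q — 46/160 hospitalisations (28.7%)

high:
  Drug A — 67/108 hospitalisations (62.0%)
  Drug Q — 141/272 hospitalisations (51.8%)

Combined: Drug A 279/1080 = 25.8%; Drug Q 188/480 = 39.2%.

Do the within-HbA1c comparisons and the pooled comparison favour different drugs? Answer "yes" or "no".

yes

Within each HbA1c level (low 9.3% vs 2.1%; mid 43.1% vs 28.7%; high 62.0% vs 51.8%), Drug Q has the lower rate every time. Pooled: 25.8% vs 39.2% — Drug A has the lower rate overall. The two comparisons disagree.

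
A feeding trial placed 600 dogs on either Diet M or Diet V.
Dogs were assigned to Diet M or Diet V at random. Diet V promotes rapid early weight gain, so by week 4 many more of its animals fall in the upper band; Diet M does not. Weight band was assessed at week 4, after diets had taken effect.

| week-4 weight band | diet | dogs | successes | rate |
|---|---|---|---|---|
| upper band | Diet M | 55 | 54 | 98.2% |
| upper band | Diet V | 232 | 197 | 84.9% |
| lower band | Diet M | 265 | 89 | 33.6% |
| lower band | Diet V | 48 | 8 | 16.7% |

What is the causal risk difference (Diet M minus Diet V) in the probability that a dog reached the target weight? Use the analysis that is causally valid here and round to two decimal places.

-0.29

Week-4 weight band here is a post-treatment variable shaped by the diet; conditioning on it would introduce bias rather than remove it. The overall comparison is the causal one.
The causal difference is the pooled difference: 0.447 − 0.732 = -0.285.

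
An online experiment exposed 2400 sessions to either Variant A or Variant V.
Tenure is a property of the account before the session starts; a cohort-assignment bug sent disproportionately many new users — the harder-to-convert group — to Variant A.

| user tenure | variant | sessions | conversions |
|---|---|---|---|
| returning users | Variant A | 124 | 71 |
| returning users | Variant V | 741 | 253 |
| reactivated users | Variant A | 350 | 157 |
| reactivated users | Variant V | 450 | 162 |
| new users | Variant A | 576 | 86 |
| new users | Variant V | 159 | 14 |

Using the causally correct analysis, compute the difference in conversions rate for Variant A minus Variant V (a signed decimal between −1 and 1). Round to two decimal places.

+0.13

The user tenure-specific comparison favours Variant A throughout, but the pooled figures favour Variant V. The question is whether to condition on user tenure.
User tenure differs across variants for reasons unrelated to any effect of the variant itself, and it separately predicts the outcome — a classic confounder. We must compare within user tenure levels.
Adjusting over the population distribution of user tenure: 0.360·(0.573−0.341) + 0.333·(0.449−0.360) + 0.306·(0.149−0.088) = +0.132.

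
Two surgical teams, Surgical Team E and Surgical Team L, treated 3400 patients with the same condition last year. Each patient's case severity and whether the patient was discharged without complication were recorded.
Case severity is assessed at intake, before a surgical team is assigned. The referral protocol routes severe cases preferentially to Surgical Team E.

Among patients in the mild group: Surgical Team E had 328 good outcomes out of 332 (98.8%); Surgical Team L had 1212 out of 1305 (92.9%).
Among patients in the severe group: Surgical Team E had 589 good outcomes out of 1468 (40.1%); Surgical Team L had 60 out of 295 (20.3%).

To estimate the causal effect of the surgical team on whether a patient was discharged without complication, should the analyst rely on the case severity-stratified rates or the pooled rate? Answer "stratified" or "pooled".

stratified

Here case severity is a common cause — it drives both which surgical team a case falls under and the outcome. The crude comparison mixes populations; the stratum-specific rates are the causally relevant ones.
Within each level — mild: 98.8% vs 92.9%; severe: 40.1% vs 20.3% — Surgical Team E is higher every time.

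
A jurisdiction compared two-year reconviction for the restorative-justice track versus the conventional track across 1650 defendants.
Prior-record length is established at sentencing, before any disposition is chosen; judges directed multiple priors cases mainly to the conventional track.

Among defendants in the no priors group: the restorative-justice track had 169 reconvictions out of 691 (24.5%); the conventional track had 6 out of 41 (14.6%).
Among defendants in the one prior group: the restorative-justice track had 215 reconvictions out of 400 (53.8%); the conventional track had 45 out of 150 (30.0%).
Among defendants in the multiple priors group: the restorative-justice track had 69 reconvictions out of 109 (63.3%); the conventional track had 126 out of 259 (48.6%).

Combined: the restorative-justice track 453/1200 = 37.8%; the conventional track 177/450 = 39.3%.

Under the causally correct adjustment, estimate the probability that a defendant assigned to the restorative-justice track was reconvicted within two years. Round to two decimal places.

Within every prior-record length level the conventional track has the lower rate, yet pooled the restorative-justice track does — Simpson's reversal.
Here prior-record length is a common cause — it drives both which disposition a case falls under and the outcome. The crude comparison mixes populations; the stratum-specific rates are the causally relevant ones.
Standardising the restorative-justice track to the population prior-record length mix: 0.444·169/691 + 0.333·215/400 + 0.223·69/109 = 0.429.

0.43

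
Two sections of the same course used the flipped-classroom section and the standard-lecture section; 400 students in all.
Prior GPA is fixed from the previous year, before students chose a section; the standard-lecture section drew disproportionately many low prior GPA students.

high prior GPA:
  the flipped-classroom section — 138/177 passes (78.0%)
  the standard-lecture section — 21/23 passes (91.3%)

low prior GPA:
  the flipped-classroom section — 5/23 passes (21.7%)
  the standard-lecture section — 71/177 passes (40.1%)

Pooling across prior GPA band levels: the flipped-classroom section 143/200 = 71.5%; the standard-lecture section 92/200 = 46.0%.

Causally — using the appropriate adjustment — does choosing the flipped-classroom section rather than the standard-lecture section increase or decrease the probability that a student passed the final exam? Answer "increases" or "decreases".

Prior GPA band is set before the teaching method has any effect — it is not caused by the teaching method — and it independently drives the outcome. That makes it a confounder, so the causal comparison is within prior GPA band levels.
Within each level — high prior GPA: 78.0% vs 91.3%; low prior GPA: 21.7% vs 40.1% — the standard-lecture section is higher every time.

decreases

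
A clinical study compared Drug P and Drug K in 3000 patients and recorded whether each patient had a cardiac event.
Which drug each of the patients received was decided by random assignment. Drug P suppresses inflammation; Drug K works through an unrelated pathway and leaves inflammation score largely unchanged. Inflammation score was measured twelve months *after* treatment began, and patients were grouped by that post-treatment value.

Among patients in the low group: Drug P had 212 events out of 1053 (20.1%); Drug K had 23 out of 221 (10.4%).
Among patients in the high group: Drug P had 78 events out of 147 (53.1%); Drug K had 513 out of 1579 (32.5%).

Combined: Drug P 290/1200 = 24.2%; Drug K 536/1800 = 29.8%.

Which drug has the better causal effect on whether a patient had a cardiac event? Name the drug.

The distribution of inflammation score is itself part of what the drug does — it is an intermediate outcome. Holding it fixed would remove that part of the effect; the total effect is the pooled difference.
Pooled: Drug P 24.2% vs Drug K 29.8%; Drug P is lower overall.

Drug P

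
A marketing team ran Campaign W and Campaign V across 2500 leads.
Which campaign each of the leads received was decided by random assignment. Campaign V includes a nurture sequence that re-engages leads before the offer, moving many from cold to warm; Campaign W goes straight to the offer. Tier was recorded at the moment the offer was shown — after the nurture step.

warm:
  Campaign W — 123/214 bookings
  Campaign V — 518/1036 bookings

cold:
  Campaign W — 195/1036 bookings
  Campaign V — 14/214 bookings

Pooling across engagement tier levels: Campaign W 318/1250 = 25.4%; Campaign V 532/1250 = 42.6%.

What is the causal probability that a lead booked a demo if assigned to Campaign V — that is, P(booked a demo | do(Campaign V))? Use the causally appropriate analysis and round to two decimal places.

0.43

Engagement tier is recorded after the campaign and is itself shifted by it — it sits on the causal path from campaign to outcome. Conditioning on a mediator would strip out part of the effect we want; the pooled comparison gives the total causal effect.
So P(outcome | do(Campaign V)) is just the pooled rate for Campaign V: 532/1250 = 0.426.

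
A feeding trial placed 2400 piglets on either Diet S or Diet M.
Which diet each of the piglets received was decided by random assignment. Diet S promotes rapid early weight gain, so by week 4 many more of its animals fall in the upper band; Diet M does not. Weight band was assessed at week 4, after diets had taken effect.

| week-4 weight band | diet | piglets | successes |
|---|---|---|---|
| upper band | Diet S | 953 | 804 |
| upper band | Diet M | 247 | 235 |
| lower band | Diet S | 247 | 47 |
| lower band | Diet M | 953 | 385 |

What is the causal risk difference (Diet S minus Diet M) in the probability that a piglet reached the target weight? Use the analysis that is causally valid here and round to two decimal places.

Week-4 weight band lies on the pathway diet → week-4 weight band → outcome, so adjusting for it blocks the indirect effect. For the total causal effect of diet, use the unadjusted pooled rates.
The causal difference is the pooled difference: 0.709 − 0.517 = +0.193.

+0.19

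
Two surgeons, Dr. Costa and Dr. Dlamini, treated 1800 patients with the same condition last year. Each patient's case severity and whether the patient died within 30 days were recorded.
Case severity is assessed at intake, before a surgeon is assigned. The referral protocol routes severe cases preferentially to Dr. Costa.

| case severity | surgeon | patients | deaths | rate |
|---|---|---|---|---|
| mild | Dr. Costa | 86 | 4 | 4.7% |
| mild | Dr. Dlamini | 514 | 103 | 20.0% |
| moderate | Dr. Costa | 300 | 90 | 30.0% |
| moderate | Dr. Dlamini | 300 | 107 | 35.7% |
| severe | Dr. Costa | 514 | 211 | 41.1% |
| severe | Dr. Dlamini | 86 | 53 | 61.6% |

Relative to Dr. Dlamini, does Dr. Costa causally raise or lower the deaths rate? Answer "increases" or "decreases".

decreases

The stratified and pooled comparisons disagree (Dr. Costa wins within each case severity; Dr. Dlamini wins overall), so the answer turns on the causal role of case severity.
Here case severity is a common cause — it drives both which surgeon a case falls under and the outcome. The crude comparison mixes populations; the stratum-specific rates are the causally relevant ones.
Within each level — mild: 4.7% vs 20.0%; moderate: 30.0% vs 35.7%; severe: 41.1% vs 61.6% — Dr. Costa is lower every time.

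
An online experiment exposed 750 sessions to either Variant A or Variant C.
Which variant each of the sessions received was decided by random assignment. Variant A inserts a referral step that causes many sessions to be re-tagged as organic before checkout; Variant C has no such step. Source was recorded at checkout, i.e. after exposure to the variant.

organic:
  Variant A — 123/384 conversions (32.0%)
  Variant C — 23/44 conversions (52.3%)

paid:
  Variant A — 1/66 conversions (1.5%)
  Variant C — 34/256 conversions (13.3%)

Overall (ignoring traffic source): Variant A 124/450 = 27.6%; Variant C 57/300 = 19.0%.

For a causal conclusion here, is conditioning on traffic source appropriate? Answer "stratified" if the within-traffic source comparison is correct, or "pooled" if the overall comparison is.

pooled

Because the variant influences traffic source, traffic source is a post-treatment mediator, not a confounder. Stratifying on it would bias the estimate; the causal effect is the crude pooled difference.
Pooled: Variant A 27.6% vs Variant C 19.0%; Variant A is higher overall.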